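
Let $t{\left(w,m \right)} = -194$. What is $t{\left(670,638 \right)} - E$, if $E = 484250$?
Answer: $-484444$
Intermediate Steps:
$t{\left(670,638 \right)} - E = -194 - 484250 = -484444$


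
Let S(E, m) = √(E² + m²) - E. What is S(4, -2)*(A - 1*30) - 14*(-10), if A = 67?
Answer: -8 + 74*√5 ≈ 157.47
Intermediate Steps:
S(4, -2)*(A - 1*30) - 14*(-10) = (√(4² + (-2)²) - 1*4)*(67 - 1*30) - 14*(-10) = (√(16 + 4) - 4)*(67 - 30) + 140 = (√20 - 4)*37 + 140 = (2*√5 - 4)*37 + 140 = (-4 + 2*√5)*37 + 140 = (-148 + 74*√5) + 140 = -8 + 74*√5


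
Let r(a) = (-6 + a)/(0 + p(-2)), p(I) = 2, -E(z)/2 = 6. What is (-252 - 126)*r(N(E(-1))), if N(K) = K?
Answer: 3402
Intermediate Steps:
E(z) = -12 (E(z) = -2*6 = -12)
r(a) = -3 + a/2 (r(a) = (-6 + a)/(0 + 2) = (-6 + a)/2 = (-6 + a)*(½) = -3 + a/2)
(-252 - 126)*r(N(E(-1))) = (-252 - 126)*(-3 + (½)*(-12)) = -378*(-3 - 6) = -378*(-9) = 3402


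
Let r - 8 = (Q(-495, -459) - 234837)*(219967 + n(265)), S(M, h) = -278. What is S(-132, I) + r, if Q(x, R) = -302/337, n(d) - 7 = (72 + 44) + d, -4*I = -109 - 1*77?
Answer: -17438976542695/337 ≈ -5.1748e+10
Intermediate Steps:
I = 93/2 (I = -(-109 - 1*77)/4 = -(-109 - 77)/4 = -¼*(-186) = 93/2 ≈ 46.500)
n(d) = 123 + d (n(d) = 7 + ((72 + 44) + d) = 7 + (116 + d) = 123 + d)
Q(x, R) = -302/337 (Q(x, R) = -302*1/337 = -302/337)
r = -17438976449009/337 (r = 8 + (-302/337 - 234837)*(219967 + (123 + 265)) = 8 - 79140371*(219967 + 388)/337 = 8 - 79140371/337*220355 = 8 - 17438976451705/337 = -17438976449009/337 ≈ -5.1748e+10)
S(-132, I) + r = -278 - 17438976449009/337 = -17438976542695/337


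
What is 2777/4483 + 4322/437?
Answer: 20589075/1959071 ≈ 10.510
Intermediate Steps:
2777/4483 + 4322/437 = 20589075/1959071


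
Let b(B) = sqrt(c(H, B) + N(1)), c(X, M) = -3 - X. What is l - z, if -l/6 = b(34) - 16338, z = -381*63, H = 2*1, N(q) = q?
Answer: 122031 - 12*I ≈ 1.2203e+5 - 12.0*I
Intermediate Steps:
H = 2
b(B) = 2*I (b(B) = sqrt((-3 - 1*2) + 1) = sqrt((-3 - 2) + 1) = sqrt(-5 + 1) = sqrt(-4) = 2*I)
z = -24003
l = 98028 - 12*I (l = -6*(2*I - 16338) = -6*(-16338 + 2*I) = 98028 - 12*I ≈ 98028.0 - 12.0*I)
l - z = (98028 - 12*I) - 1*(-24003) = (98028 - 12*I) + 24003 = 122031 - 12*I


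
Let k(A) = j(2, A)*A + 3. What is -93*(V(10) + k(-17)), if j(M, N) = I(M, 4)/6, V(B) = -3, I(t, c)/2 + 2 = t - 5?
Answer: -2635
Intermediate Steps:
I(t, c) = -14 + 2*t (I(t, c) = -4 + 2*(t - 5) = -4 + 2*(-5 + t) = -4 + (-10 + 2*t) = -14 + 2*t)
j(M, N) = -7/3 + M/3 (j(M, N) = (-14 + 2*M)/6 = (-14 + 2*M)*(1/6) = -7/3 + M/3)
k(A) = 3 - 5*A/3 (k(A) = (-7/3 + (1/3)*2)*A + 3 = (-7/3 + 2/3)*A + 3 = -5*A/3 + 3 = 3 - 5*A/3)
-93*(V(10) + k(-17)) = -93*(-3 + (3 - 5/3*(-17))) = -93*(-3 + (3 + 85/3)) = -93*(-3 + 94/3) = -93*85/3 = -2635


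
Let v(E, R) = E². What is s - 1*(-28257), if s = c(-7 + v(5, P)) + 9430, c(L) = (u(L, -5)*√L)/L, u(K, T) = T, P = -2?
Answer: 37687 - 5*√2/6 ≈ 37686.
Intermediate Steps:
c(L) = -5/√L (c(L) = (-5*√L)/L = -5/√L)
s = 9430 - 5*√2/6 (s = -5/√(-7 + 5²) + 9430 = -5/√(-7 + 25) + 9430 = -5*√2/6 + 9430 = 9430 - 5*√2/6 ≈ 9428.8)
s - 1*(-28257) = (9430 - 5*√2/6) - 1*(-28257) = (9430 - 5*√2/6) + 28257 = 37687 - 5*√2/6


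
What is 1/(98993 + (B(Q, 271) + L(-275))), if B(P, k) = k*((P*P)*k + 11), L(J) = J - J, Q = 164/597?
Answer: 356409/38319720502 ≈ 9.3009e-6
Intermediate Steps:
Q = 164/597 (Q = 164*(1/597) = 164/597 ≈ 0.27471)
L(J) = 0
B(P, k) = k*(11 + k*P**2) (B(P, k) = k*(P**2*k + 11) = k*(k*P**2 + 11) = k*(11 + k*P**2))
1/(98993 + (B(Q, 271) + L(-275))) = 1/(98993 + (271*(11 + 271*(164/597)**2) + 0)) = 1/(98993 + (271*(11 + 271*(26896/356409)) + 0)) = 1/(98993 + (271*(11 + 7288816/356409) + 0)) = 1/(98993 + (271*(11209315/356409) + 0)) = 1/(98993 + (3037724365/356409 + 0)) = 1/(98993 + 3037724365/356409) = 1/(38319720502/356409) = 356409/38319720502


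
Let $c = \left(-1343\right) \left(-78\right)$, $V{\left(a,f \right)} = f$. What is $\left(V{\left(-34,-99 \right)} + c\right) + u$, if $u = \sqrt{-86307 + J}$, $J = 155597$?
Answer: $104655 + 13 \sqrt{410} \approx 1.0492 \cdot 10^{5}$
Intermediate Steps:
$c = 104754$
$u = 13 \sqrt{410}$ ($u = \sqrt{-86307 + 155597} = \sqrt{69290} = 13 \sqrt{410} \approx 263.23$)
$\left(V{\left(-34,-99 \right)} + c\right) + u = \left(-99 + 104754\right) + 13 \sqrt{410} = 104655 + 13 \sqrt{410}$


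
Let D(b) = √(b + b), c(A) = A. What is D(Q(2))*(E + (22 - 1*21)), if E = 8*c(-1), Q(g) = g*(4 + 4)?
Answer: -28*√2 ≈ -39.598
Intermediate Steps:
Q(g) = 8*g (Q(g) = g*8 = 8*g)
E = -8 (E = 8*(-1) = -8)
D(b) = √2*√b (D(b) = √(2*b) = √2*√b)
D(Q(2))*(E + (22 - 1*21)) = (√2*√(8*2))*(-8 + (22 - 1*21)) = (√2*√16)*(-8 + (22 - 21)) = (√2*4)*(-8 + 1) = (4*√2)*(-7) = -28*√2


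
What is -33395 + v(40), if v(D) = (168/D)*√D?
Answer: -33395 + 42*√10/5 ≈ -33368.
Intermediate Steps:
v(D) = 168/√D
-33395 + v(40) = -33395 + 168/√40 = -33395 + 168*(√10/20) = -33395 + 42*√10/5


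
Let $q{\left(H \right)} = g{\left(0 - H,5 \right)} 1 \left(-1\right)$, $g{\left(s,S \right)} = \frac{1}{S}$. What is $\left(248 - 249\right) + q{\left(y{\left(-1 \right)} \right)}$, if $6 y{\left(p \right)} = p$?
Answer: $- \frac{6}{5} \approx -1.2$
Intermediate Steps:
$y{\left(p \right)} = \frac{p}{6}$
$q{\left(H \right)} = - \frac{1}{5}$ ($q{\left(H \right)} = \frac{1}{5} \cdot 1 \left(-1\right) = \frac{1}{5} \left(-1\right) = - \frac{1}{5}$)
$\left(248 - 249\right) + q{\left(y{\left(-1 \right)} \right)} = \left(248 - 249\right) - \frac{1}{5} = -1 - \frac{1}{5} = - \frac{6}{5}$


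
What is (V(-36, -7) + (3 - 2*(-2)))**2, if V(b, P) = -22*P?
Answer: 25921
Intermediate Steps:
(V(-36, -7) + (3 - 2*(-2)))**2 = (-22*(-7) + (3 - 2*(-2)))**2 = (154 + (3 + 4))**2 = (154 + 7)**2 = 161**2 = 25921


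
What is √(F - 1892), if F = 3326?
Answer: √1434 ≈ 37.868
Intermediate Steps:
√(F - 1892) = √(3326 - 1892) = √1434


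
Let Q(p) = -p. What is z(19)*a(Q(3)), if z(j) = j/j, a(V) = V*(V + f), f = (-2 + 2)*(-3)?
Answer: 9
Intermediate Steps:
f = 0 (f = 0*(-3) = 0)
a(V) = V² (a(V) = V*(V + 0) = V*V = V²)
z(j) = 1
z(19)*a(Q(3)) = 1*(-1*3)² = 1*(-3)² = 1*9 = 9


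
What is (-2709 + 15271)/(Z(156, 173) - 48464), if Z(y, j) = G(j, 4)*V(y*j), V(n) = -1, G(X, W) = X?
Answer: -12562/48637 ≈ -0.25828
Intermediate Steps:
Z(y, j) = -j (Z(y, j) = j*(-1) = -j)
(-2709 + 15271)/(Z(156, 173) - 48464) = (-2709 + 15271)/(-1*173 - 48464) = 12562/(-173 - 48464) = 12562/(-48637) = 12562*(-1/48637) = -12562/48637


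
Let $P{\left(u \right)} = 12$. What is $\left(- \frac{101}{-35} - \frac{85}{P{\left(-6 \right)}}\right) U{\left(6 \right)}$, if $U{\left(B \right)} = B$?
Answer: $- \frac{1763}{70} \approx -25.186$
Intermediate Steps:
$\left(- \frac{101}{-35} - \frac{85}{P{\left(-6 \right)}}\right) U{\left(6 \right)} = \left(- \frac{101}{-35} - \frac{85}{12}\right) 6 = \left(\left(-101\right) \left(- \frac{1}{35}\right) - \frac{85}{12}\right) 6 = \left(\frac{101}{35} - \frac{85}{12}\right) 6 = \left(- \frac{1763}{420}\right) 6 = - \frac{1763}{70}$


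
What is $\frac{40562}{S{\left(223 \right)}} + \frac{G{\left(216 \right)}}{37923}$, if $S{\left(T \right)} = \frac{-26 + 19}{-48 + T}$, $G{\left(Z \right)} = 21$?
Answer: $- \frac{12818606043}{12641} \approx -1.0141 \cdot 10^{6}$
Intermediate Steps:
$S{\left(T \right)} = - \frac{7}{-48 + T}$
$\frac{40562}{S{\left(223 \right)}} + \frac{G{\left(216 \right)}}{37923} = \frac{40562}{\left(-7\right) \frac{1}{-48 + 223}} + \frac{21}{37923} = \frac{40562}{\left(-7\right) \frac{1}{175}} + 21 \cdot \frac{1}{37923} = \frac{40562}{\left(-7\right) \frac{1}{175}} + \frac{7}{12641} = \frac{40562}{- \frac{1}{25}} + \frac{7}{12641} = 40562 \left(-25\right) + \frac{7}{12641} = -1014050 + \frac{7}{12641} = - \frac{12818606043}{12641}$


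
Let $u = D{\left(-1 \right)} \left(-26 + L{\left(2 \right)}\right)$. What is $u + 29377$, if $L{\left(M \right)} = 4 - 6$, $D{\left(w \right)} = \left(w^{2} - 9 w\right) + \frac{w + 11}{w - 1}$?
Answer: $29237$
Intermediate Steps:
$D{\left(w \right)} = w^{2} - 9 w + \frac{11 + w}{-1 + w}$ ($D{\left(w \right)} = \left(w^{2} - 9 w\right) + \frac{11 + w}{-1 + w} = w^{2} - 9 w + \frac{11 + w}{-1 + w}$)
$L{\left(M \right)} = -2$ ($L{\left(M \right)} = 4 - 6 = -2$)
$u = -140$ ($u = \frac{11 + \left(-1\right)^{3} - 10 \left(-1\right)^{2} + 10 \left(-1\right)}{-1 - 1} \left(-26 - 2\right) = \frac{11 - 1 - 10 - 10}{-2} \left(-28\right) = - \frac{11 - 1 - 10 - 10}{2} \left(-28\right) = \left(- \frac{1}{2}\right) \left(-10\right) \left(-28\right) = 5 \left(-28\right) = -140$)
$u + 29377 = -140 + 29377 = 29237$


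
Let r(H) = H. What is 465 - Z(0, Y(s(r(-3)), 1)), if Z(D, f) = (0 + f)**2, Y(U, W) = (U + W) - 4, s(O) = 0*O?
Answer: 456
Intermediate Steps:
s(O) = 0
Y(U, W) = -4 + U + W
Z(D, f) = f**2
465 - Z(0, Y(s(r(-3)), 1)) = 465 - (-4 + 0 + 1)**2 = 465 - 1*(-3)**2 = 465 - 1*9 = 465 - 9 = 456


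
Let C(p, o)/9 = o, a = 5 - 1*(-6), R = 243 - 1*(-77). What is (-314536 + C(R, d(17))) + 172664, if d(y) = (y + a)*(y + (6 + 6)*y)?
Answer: -86180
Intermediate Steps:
R = 320 (R = 243 + 77 = 320)
a = 11 (a = 5 + 6 = 11)
d(y) = 13*y*(11 + y) (d(y) = (y + 11)*(y + (6 + 6)*y) = (11 + y)*(y + 12*y) = (11 + y)*(13*y) = 13*y*(11 + y))
C(p, o) = 9*o
(-314536 + C(R, d(17))) + 172664 = (-314536 + 9*(13*17*(11 + 17))) + 172664 = (-314536 + 9*(13*17*28)) + 172664 = (-314536 + 9*6188) + 172664 = (-314536 + 55692) + 172664 = -258844 + 172664 = -86180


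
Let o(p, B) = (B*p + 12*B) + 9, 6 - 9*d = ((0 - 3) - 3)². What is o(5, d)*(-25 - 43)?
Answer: 9724/3 ≈ 3241.3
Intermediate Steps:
d = -10/3 (d = ⅔ - ((0 - 3) - 3)²/9 = ⅔ - (-3 - 3)²/9 = ⅔ - ⅑*(-6)² = ⅔ - ⅑*36 = ⅔ - 4 = -10/3 ≈ -3.3333)
o(p, B) = 9 + 12*B + B*p (o(p, B) = (12*B + B*p) + 9 = 9 + 12*B + B*p)
o(5, d)*(-25 - 43) = (9 + 12*(-10/3) - 10/3*5)*(-25 - 43) = (9 - 40 - 50/3)*(-68) = -143/3*(-68) = 9724/3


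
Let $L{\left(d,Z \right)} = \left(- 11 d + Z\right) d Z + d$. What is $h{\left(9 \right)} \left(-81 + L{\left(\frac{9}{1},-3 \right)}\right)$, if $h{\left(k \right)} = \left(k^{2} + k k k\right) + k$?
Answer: $2196558$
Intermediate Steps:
$h{\left(k \right)} = k + k^{2} + k^{3}$ ($h{\left(k \right)} = \left(k^{2} + k^{2} k\right) + k = \left(k^{2} + k^{3}\right) + k = k + k^{2} + k^{3}$)
$L{\left(d,Z \right)} = d + Z d \left(Z - 11 d\right)$ ($L{\left(d,Z \right)} = \left(Z - 11 d\right) d Z + d = d \left(Z - 11 d\right) Z + d = Z d \left(Z - 11 d\right) + d = d + Z d \left(Z - 11 d\right)$)
$h{\left(9 \right)} \left(-81 + L{\left(\frac{9}{1},-3 \right)}\right) = 9 \left(1 + 9 + 9^{2}\right) \left(-81 + \frac{9}{1} \left(1 + \left(-3\right)^{2} - - 33 \cdot \frac{9}{1}\right)\right) = 9 \left(1 + 9 + 81\right) \left(-81 + 9 \cdot 1 \left(1 + 9 - - 33 \cdot 9 \cdot 1\right)\right) = 9 \cdot 91 \left(-81 + 9 \left(1 + 9 - \left(-33\right) 9\right)\right) = 819 \left(-81 + 9 \left(1 + 9 + 297\right)\right) = 819 \left(-81 + 9 \cdot 307\right) = 819 \left(-81 + 2763\right) = 819 \cdot 2682 = 2196558$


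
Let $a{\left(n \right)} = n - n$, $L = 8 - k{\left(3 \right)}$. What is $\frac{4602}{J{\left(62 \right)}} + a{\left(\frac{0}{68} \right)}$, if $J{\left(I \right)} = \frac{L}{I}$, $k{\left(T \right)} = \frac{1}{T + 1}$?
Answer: $36816$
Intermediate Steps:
$k{\left(T \right)} = \frac{1}{1 + T}$
$L = \frac{31}{4}$ ($L = 8 - \frac{1}{1 + 3} = 8 - \frac{1}{4} = \frac{31}{4} \approx 7.75$)
$a{\left(n \right)} = 0$
$J{\left(I \right)} = \frac{31}{4 I}$
$\frac{4602}{J{\left(62 \right)}} + a{\left(\frac{0}{68} \right)} = \frac{4602}{\frac{31}{4} \cdot \frac{1}{62}} + 0 = 4602 \frac{1}{\frac{1}{8}} + 0 = 4602 \cdot 8 + 0 = 36816 + 0 = 36816$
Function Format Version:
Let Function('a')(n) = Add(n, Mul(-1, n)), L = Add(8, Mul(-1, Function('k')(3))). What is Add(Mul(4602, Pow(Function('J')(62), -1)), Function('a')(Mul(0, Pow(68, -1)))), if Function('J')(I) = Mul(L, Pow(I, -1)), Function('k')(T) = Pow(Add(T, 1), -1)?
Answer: 36816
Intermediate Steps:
Function('k')(T) = Pow(Add(1, T), -1)
L = Rational(31, 4) (L = Add(8, Mul(-1, Pow(Add(1, 3), -1))) = Add(8, Mul(-1, Pow(4, -1))) = Add(8, Mul(-1, Rational(1, 4))) = Add(8, Rational(-1, 4)) = Rational(31, 4) ≈ 7.7500)
Function('a')(n) = 0
Function('J')(I) = Mul(Rational(31, 4), Pow(I, -1))
Add(Mul(4602, Pow(Function('J')(62), -1)), Function('a')(Mul(0, Pow(68, -1)))) = Add(Mul(4602, Pow(Mul(Rational(31, 4), Pow(62, -1)), -1)), 0) = Add(Mul(4602, Pow(Mul(Rational(31, 4), Rational(1, 62)), -1)), 0) = Add(Mul(4602, Pow(Rational(1, 8), -1)), 0) = Add(Mul(4602, 8), 0) = Add(36816, 0) = 36816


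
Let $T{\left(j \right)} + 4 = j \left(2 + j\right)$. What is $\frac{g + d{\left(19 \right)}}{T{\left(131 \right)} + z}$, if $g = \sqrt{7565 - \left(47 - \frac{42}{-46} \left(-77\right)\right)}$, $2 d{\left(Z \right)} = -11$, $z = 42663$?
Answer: $- \frac{1}{10924} + \frac{\sqrt{4014213}}{1381886} \approx 0.0013583$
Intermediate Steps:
$T{\left(j \right)} = -4 + j \left(2 + j\right)$
$d{\left(Z \right)} = - \frac{11}{2}$ ($d{\left(Z \right)} = \frac{1}{2} \left(-11\right) = - \frac{11}{2}$)
$g = \frac{\sqrt{4014213}}{23}$ ($g = \sqrt{7565 - \left(47 - 42 \left(- \frac{1}{46}\right) \left(-77\right)\right)} = \sqrt{7565 - - \frac{536}{23}} = \sqrt{7565 + \left(-47 + \frac{1617}{23}\right)} = \sqrt{7565 + \frac{536}{23}} = \sqrt{\frac{174531}{23}} = \frac{\sqrt{4014213}}{23} \approx 87.111$)
$\frac{g + d{\left(19 \right)}}{T{\left(131 \right)} + z} = \frac{\frac{\sqrt{4014213}}{23} - \frac{11}{2}}{\left(-4 + 131^{2} + 2 \cdot 131\right) + 42663} = \frac{- \frac{11}{2} + \frac{\sqrt{4014213}}{23}}{\left(-4 + 17161 + 262\right) + 42663} = \frac{- \frac{11}{2} + \frac{\sqrt{4014213}}{23}}{17419 + 42663} = \frac{- \frac{11}{2} + \frac{\sqrt{4014213}}{23}}{60082} = \left(- \frac{11}{2} + \frac{\sqrt{4014213}}{23}\right) \frac{1}{60082} = - \frac{1}{10924} + \frac{\sqrt{4014213}}{1381886}$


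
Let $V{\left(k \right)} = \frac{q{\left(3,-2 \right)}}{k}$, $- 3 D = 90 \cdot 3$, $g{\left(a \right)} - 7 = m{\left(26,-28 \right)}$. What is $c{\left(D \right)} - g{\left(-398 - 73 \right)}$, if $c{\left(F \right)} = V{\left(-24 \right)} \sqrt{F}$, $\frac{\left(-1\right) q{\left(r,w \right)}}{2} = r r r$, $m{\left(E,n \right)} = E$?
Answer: $-33 + \frac{27 i \sqrt{10}}{4} \approx -33.0 + 21.345 i$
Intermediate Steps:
$g{\left(a \right)} = 33$ ($g{\left(a \right)} = 7 + 26 = 33$)
$q{\left(r,w \right)} = - 2 r^{3}$ ($q{\left(r,w \right)} = - 2 r r r = - 2 r^{2} r = - 2 r^{3}$)
$D = -90$ ($D = - \frac{90 \cdot 3}{3} = \left(- \frac{1}{3}\right) 270 = -90$)
$V{\left(k \right)} = - \frac{54}{k}$ ($V{\left(k \right)} = \frac{\left(-2\right) 3^{3}}{k} = \frac{\left(-2\right) 27}{k} = - \frac{54}{k}$)
$c{\left(F \right)} = \frac{9 \sqrt{F}}{4}$ ($c{\left(F \right)} = - \frac{54}{-24} \sqrt{F} = \left(-54\right) \left(- \frac{1}{24}\right) \sqrt{F} = \frac{9 \sqrt{F}}{4}$)
$c{\left(D \right)} - g{\left(-398 - 73 \right)} = \frac{9 \sqrt{-90}}{4} - 33 = \frac{9 \cdot 3 i \sqrt{10}}{4} - 33 = \frac{27 i \sqrt{10}}{4} - 33 = -33 + \frac{27 i \sqrt{10}}{4}$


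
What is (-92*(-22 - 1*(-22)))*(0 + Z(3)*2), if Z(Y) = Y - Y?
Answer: 0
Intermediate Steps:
Z(Y) = 0
(-92*(-22 - 1*(-22)))*(0 + Z(3)*2) = (-92*(-22 - 1*(-22)))*(0 + 0*2) = (-92*(-22 + 22))*(0 + 0) = -92*0*0 = 0*0 = 0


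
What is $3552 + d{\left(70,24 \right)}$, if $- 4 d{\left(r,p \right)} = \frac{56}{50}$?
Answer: $\frac{88793}{25} \approx 3551.7$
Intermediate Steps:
$d{\left(r,p \right)} = - \frac{7}{25}$ ($d{\left(r,p \right)} = - \frac{56 \cdot \frac{1}{50}}{4} = \left(- \frac{1}{4}\right) \frac{28}{25} = - \frac{7}{25}$)
$3552 + d{\left(70,24 \right)} = 3552 - \frac{7}{25} = \frac{88793}{25}$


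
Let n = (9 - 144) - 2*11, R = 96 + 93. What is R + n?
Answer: 32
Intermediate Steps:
R = 189
n = -157 (n = -135 - 22 = -157)
R + n = 189 - 157 = 32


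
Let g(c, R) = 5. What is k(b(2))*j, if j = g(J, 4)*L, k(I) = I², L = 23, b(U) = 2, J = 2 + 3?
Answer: 460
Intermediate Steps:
J = 5
j = 115 (j = 5*23 = 115)
k(b(2))*j = 2²*115 = 4*115 = 460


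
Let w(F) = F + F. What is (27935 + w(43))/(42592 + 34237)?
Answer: 28021/76829 ≈ 0.36472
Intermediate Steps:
w(F) = 2*F
(27935 + w(43))/(42592 + 34237) = (27935 + 2*43)/(42592 + 34237) = (27935 + 86)/76829 = 28021*(1/76829) = 28021/76829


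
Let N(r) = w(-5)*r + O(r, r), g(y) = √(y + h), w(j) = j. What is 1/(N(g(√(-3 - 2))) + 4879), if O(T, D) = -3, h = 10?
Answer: 1/(4876 - 5*√(10 + I*√5)) ≈ 0.00020576 + 7.44e-8*I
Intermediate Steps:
g(y) = √(10 + y) (g(y) = √(y + 10) = √(10 + y))
N(r) = -3 - 5*r (N(r) = -5*r - 3 = -3 - 5*r)
1/(N(g(√(-3 - 2))) + 4879) = 1/((-3 - 5*√(10 + √(-3 - 2))) + 4879) = 1/((-3 - 5*√(10 + √(-5))) + 4879) = 1/((-3 - 5*√(10 + I*√5)) + 4879) = 1/(4876 - 5*√(10 + I*√5))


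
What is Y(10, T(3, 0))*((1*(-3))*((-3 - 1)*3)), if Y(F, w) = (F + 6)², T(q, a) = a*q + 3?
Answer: 9216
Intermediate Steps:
T(q, a) = 3 + a*q
Y(F, w) = (6 + F)²
Y(10, T(3, 0))*((1*(-3))*((-3 - 1)*3)) = (6 + 10)²*((1*(-3))*((-3 - 1)*3)) = 16²*(-(-12)*3) = 256*(-3*(-12)) = 256*36 = 9216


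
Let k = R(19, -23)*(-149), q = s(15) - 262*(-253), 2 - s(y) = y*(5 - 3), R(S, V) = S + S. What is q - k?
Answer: 71920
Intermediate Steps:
R(S, V) = 2*S
s(y) = 2 - 2*y (s(y) = 2 - y*(5 - 3) = 2 - y*2 = 2 - 2*y)
q = 66258 (q = (2 - 2*15) - 262*(-253) = (2 - 30) + 66286 = -28 + 66286 = 66258)
k = -5662 (k = (2*19)*(-149) = 38*(-149) = -5662)
q - k = 66258 - 1*(-5662) = 66258 + 5662 = 71920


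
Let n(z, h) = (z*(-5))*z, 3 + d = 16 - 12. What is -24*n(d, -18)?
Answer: 120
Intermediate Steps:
d = 1 (d = -3 + (16 - 12) = -3 + 4 = 1)
n(z, h) = -5*z² (n(z, h) = (-5*z)*z = -5*z²)
-24*n(d, -18) = -(-120)*1² = -(-120) = -24*(-5) = 120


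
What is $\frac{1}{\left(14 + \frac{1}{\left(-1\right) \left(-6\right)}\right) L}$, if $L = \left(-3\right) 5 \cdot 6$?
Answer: $- \frac{1}{1275} \approx -0.00078431$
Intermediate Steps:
$L = -90$ ($L = \left(-15\right) 6 = -90$)
$\frac{1}{\left(14 + \frac{1}{\left(-1\right) \left(-6\right)}\right) L} = \frac{1}{\left(14 + \frac{1}{\left(-1\right) \left(-6\right)}\right) \left(-90\right)} = \frac{1}{\left(14 + \frac{1}{6}\right) \left(-90\right)} = \frac{1}{\frac{85}{6} \left(-90\right)} = \frac{1}{-1275} = - \frac{1}{1275}$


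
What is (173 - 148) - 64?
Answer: -39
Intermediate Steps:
(173 - 148) - 64 = 25 - 64 = -39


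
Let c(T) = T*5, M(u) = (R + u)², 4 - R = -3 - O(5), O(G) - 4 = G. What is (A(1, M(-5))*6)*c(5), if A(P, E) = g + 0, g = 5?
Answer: 750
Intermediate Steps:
O(G) = 4 + G
R = 16 (R = 4 - (-3 - (4 + 5)) = 4 - (-3 - 1*9) = 4 - (-3 - 9) = 4 - 1*(-12) = 4 + 12 = 16)
M(u) = (16 + u)²
A(P, E) = 5 (A(P, E) = 5 + 0 = 5)
c(T) = 5*T
(A(1, M(-5))*6)*c(5) = (5*6)*(5*5) = 30*25 = 750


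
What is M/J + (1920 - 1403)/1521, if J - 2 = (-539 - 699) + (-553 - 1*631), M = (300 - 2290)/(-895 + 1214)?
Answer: 40214045/117418158 ≈ 0.34249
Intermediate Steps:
M = -1990/319 ≈ -6.2382
J = -2420 (J = 2 + ((-539 - 699) + (-553 - 1*631)) = 2 + (-1238 + (-553 - 631)) = 2 + (-1238 - 1184) = 2 - 2422 = -2420)
M/J + (1920 - 1403)/1521 = -1990/319/(-2420) + (1920 - 1403)/1521 = -1990/319*(-1/2420) + 517*(1/1521) = 199/77198 + 517/1521 = 40214045/117418158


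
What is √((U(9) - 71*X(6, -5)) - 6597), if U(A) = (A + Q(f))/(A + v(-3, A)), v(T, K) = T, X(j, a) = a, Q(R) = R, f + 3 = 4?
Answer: I*√56163/3 ≈ 78.996*I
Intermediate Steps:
f = 1 (f = -3 + 4 = 1)
U(A) = (1 + A)/(-3 + A) (U(A) = (A + 1)/(A - 3) = (1 + A)/(-3 + A))
√((U(9) - 71*X(6, -5)) - 6597) = √(((1 + 9)/(-3 + 9) - 71*(-5)) - 6597) = √((10/6 + 355) - 6597) = √(((⅙)*10 + 355) - 6597) = √((5/3 + 355) - 6597) = √(1070/3 - 6597) = √(-18721/3) = I*√56163/3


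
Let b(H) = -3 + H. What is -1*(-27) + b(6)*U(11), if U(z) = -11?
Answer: -6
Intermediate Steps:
-1*(-27) + b(6)*U(11) = -1*(-27) + (-3 + 6)*(-11) = 27 + 3*(-11) = 27 - 33 = -6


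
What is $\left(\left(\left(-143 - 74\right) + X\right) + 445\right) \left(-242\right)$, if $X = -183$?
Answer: $-10890$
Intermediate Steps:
$\left(\left(\left(-143 - 74\right) + X\right) + 445\right) \left(-242\right) = \left(\left(\left(-143 - 74\right) - 183\right) + 445\right) \left(-242\right) = \left(\left(-217 - 183\right) + 445\right) \left(-242\right) = \left(-400 + 445\right) \left(-242\right) = 45 \left(-242\right) = -10890$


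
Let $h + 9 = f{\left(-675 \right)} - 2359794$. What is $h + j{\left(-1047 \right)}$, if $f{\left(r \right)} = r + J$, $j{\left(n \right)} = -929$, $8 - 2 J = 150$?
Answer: $-2361478$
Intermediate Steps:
$J = -71$ ($J = 4 - 75 = -71$)
$f{\left(r \right)} = -71 + r$ ($f{\left(r \right)} = r - 71 = -71 + r$)
$h = -2360549$ ($h = -9 - 2360540 = -2360549$)
$h + j{\left(-1047 \right)} = -2360549 - 929 = -2361478$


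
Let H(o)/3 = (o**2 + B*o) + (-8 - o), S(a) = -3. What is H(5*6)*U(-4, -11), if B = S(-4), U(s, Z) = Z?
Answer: -25476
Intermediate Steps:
B = -3
H(o) = -24 - 12*o + 3*o**2 (H(o) = 3*((o**2 - 3*o) + (-8 - o)) = 3*(-8 + o**2 - 4*o) = -24 - 12*o + 3*o**2)
H(5*6)*U(-4, -11) = (-24 - 60*6 + 3*(5*6)**2)*(-11) = (-24 - 12*30 + 3*30**2)*(-11) = (-24 - 360 + 3*900)*(-11) = (-24 - 360 + 2700)*(-11) = 2316*(-11) = -25476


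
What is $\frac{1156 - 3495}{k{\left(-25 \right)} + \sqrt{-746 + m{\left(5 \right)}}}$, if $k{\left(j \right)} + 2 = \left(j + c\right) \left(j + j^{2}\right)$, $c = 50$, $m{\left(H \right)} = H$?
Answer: $- \frac{35080322}{224940745} + \frac{2339 i \sqrt{741}}{224940745} \approx -0.15595 + 0.00028306 i$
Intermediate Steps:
$k{\left(j \right)} = -2 + \left(50 + j\right) \left(j + j^{2}\right)$ ($k{\left(j \right)} = -2 + \left(j + 50\right) \left(j + j^{2}\right) = -2 + \left(50 + j\right) \left(j + j^{2}\right)$)
$\frac{1156 - 3495}{k{\left(-25 \right)} + \sqrt{-746 + m{\left(5 \right)}}} = \frac{1156 - 3495}{\left(-2 + \left(-25\right)^{3} + 50 \left(-25\right) + 51 \left(-25\right)^{2}\right) + \sqrt{-746 + 5}} = - \frac{2339}{\left(-2 - 15625 - 1250 + 51 \cdot 625\right) + \sqrt{-741}} = - \frac{2339}{\left(-2 - 15625 - 1250 + 31875\right) + i \sqrt{741}} = - \frac{2339}{14998 + i \sqrt{741}}$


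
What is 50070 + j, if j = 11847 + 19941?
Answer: 81858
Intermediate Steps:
j = 31788
50070 + j = 50070 + 31788 = 81858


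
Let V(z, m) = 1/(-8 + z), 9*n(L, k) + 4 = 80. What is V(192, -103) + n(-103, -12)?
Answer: 13993/1656 ≈ 8.4499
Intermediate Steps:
n(L, k) = 76/9 (n(L, k) = -4/9 + (⅑)*80 = -4/9 + 80/9 = 76/9)
V(192, -103) + n(-103, -12) = 1/(-8 + 192) + 76/9 = 1/184 + 76/9 = 13993/1656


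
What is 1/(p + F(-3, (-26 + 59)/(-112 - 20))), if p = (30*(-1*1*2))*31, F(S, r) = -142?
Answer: -1/2002 ≈ -0.00049950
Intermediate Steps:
p = -1860 (p = (30*(-1*2))*31 = (30*(-2))*31 = -60*31 = -1860)
1/(p + F(-3, (-26 + 59)/(-112 - 20))) = 1/(-1860 - 142) = 1/(-2002) = -1/2002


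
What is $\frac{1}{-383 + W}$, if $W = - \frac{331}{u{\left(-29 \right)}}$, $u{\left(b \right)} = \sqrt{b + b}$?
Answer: $- \frac{22214}{8617523} - \frac{331 i \sqrt{58}}{8617523} \approx -0.0025778 - 0.00029252 i$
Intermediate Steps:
$u{\left(b \right)} = \sqrt{2} \sqrt{b}$ ($u{\left(b \right)} = \sqrt{2 b} = \sqrt{2} \sqrt{b}$)
$W = \frac{331 i \sqrt{58}}{58}$ ($W = - \frac{331}{\sqrt{2} \sqrt{-29}} = - \frac{331}{\sqrt{2} i \sqrt{29}} = - \frac{331}{i \sqrt{58}} = - 331 \left(- \frac{i \sqrt{58}}{58}\right) = \frac{331 i \sqrt{58}}{58} \approx 43.462 i$)
$\frac{1}{-383 + W} = \frac{1}{-383 + \frac{331 i \sqrt{58}}{58}}$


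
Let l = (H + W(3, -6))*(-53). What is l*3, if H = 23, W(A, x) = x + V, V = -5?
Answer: -1908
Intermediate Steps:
W(A, x) = -5 + x (W(A, x) = x - 5 = -5 + x)
l = -636 (l = (23 + (-5 - 6))*(-53) = (23 - 11)*(-53) = 12*(-53) = -636)
l*3 = -636*3 = -1908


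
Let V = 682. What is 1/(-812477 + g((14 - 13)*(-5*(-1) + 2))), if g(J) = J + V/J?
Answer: -7/5686608 ≈ -1.2310e-6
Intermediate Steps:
g(J) = J + 682/J
1/(-812477 + g((14 - 13)*(-5*(-1) + 2))) = 1/(-812477 + ((14 - 13)*(-5*(-1) + 2) + 682/(((14 - 13)*(-5*(-1) + 2))))) = 1/(-812477 + (1*(5 + 2) + 682/((1*(5 + 2))))) = 1/(-812477 + (1*7 + 682/((1*7)))) = 1/(-812477 + (7 + 682/7)) = 1/(-812477 + 731/7) = 1/(-5686608/7) = -7/5686608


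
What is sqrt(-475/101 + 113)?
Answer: sqrt(1104738)/101 ≈ 10.407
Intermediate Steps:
sqrt(-475/101 + 113) = sqrt(10938/101) = sqrt(1104738)/101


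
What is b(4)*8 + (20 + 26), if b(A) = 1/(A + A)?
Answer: 47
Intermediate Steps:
b(A) = 1/(2*A)
b(4)*8 + (20 + 26) = ((½)/4)*8 + (20 + 26) = ((½)*(¼))*8 + 46 = (⅛)*8 + 46 = 1 + 46 = 47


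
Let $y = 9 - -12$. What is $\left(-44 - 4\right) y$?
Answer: $-1008$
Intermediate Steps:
$y = 21$ ($y = 9 + 12 = 21$)
$\left(-44 - 4\right) y = \left(-44 - 4\right) 21 = \left(-48\right) 21 = -1008$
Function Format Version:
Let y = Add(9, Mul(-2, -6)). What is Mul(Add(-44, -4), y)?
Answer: -1008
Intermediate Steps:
y = 21 (y = Add(9, 12) = 21)
Mul(Add(-44, -4), y) = Mul(Add(-44, -4), 21) = Mul(-48, 21) = -1008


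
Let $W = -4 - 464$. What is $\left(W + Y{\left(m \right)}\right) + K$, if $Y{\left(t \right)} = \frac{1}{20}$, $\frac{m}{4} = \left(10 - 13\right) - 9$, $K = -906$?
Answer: $- \frac{27479}{20} \approx -1373.9$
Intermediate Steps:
$m = -48$ ($m = 4 \left(\left(10 - 13\right) - 9\right) = 4 \left(-3 - 9\right) = 4 \left(-12\right) = -48$)
$Y{\left(t \right)} = \frac{1}{20}$
$W = -468$ ($W = -4 - 464 = -468$)
$\left(W + Y{\left(m \right)}\right) + K = \left(-468 + \frac{1}{20}\right) - 906 = - \frac{9359}{20} - 906 = - \frac{27479}{20}$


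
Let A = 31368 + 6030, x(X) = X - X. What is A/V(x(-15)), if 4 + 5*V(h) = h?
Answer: -93495/2 ≈ -46748.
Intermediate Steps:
x(X) = 0
A = 37398
V(h) = -4/5 + h/5
A/V(x(-15)) = 37398/(-4/5 + (1/5)*0) = 37398/(-4/5 + 0) = 37398/(-4/5) = 37398*(-5/4) = -93495/2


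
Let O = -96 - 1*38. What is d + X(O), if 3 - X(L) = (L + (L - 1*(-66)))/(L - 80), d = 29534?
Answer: 3160358/107 ≈ 29536.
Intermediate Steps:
O = -134 (O = -96 - 38 = -134)
X(L) = 3 - (66 + 2*L)/(-80 + L) (X(L) = 3 - (L + (L - 1*(-66)))/(L - 80) = 3 - (L + (L + 66))/(-80 + L) = 3 - (L + (66 + L))/(-80 + L) = 3 - (66 + 2*L)/(-80 + L))
d + X(O) = 29534 + (-306 - 134)/(-80 - 134) = 29534 - 440/(-214) = 29534 - 1/214*(-440) = 29534 + 220/107 = 3160358/107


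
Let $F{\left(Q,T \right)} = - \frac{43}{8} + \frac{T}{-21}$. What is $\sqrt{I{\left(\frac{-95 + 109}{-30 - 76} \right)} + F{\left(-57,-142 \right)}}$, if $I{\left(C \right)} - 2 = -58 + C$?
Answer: $\frac{61 i \sqrt{291606}}{4452} \approx 7.399 i$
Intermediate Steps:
$F{\left(Q,T \right)} = - \frac{43}{8} - \frac{T}{21}$ ($F{\left(Q,T \right)} = \left(-43\right) \frac{1}{8} + T \left(- \frac{1}{21}\right) = - \frac{43}{8} - \frac{T}{21}$)
$I{\left(C \right)} = -56 + C$ ($I{\left(C \right)} = 2 + \left(-58 + C\right) = -56 + C$)
$\sqrt{I{\left(\frac{-95 + 109}{-30 - 76} \right)} + F{\left(-57,-142 \right)}} = \sqrt{\left(-56 + \frac{-95 + 109}{-30 - 76}\right) - - \frac{233}{168}} = \sqrt{\left(-56 + \frac{14}{-106}\right) + \left(- \frac{43}{8} + \frac{142}{21}\right)} = \sqrt{\left(-56 + 14 \left(- \frac{1}{106}\right)\right) + \frac{233}{168}} = \sqrt{\left(-56 - \frac{7}{53}\right) + \frac{233}{168}} = \sqrt{- \frac{2975}{53} + \frac{233}{168}} = \sqrt{- \frac{487451}{8904}} = \frac{61 i \sqrt{291606}}{4452}$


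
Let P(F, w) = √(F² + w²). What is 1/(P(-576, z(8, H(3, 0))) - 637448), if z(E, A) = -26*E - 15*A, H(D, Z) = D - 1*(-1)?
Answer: -79681/50792443638 - 5*√1009/101584887276 ≈ -1.5703e-6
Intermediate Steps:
H(D, Z) = 1 + D (H(D, Z) = D + 1 = 1 + D)
1/(P(-576, z(8, H(3, 0))) - 637448) = 1/(√((-576)² + (-26*8 - 15*(1 + 3))²) - 637448) = 1/(√(331776 + (-208 - 15*4)²) - 637448) = 1/(√(331776 + (-208 - 60)²) - 637448) = 1/(√(331776 + (-268)²) - 637448) = 1/(√(331776 + 71824) - 637448) = 1/(√403600 - 637448) = 1/(20*√1009 - 637448) = 1/(-637448 + 20*√1009)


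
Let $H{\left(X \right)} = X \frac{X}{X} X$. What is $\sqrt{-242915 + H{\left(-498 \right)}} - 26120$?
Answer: $-26120 + \sqrt{5089} \approx -26049.0$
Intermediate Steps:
$H{\left(X \right)} = X^{2}$ ($H{\left(X \right)} = X 1 X = X X = X^{2}$)
$\sqrt{-242915 + H{\left(-498 \right)}} - 26120 = \sqrt{-242915 + \left(-498\right)^{2}} - 26120 = \sqrt{-242915 + 248004} - 26120 = \sqrt{5089} - 26120 = -26120 + \sqrt{5089}$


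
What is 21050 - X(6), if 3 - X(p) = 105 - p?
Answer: 21146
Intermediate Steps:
X(p) = -102 + p (X(p) = 3 - (105 - p) = 3 + (-105 + p) = -102 + p)
21050 - X(6) = 21050 - (-102 + 6) = 21050 - 1*(-96) = 21050 + 96 = 21146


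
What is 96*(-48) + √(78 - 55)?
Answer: -4608 + √23 ≈ -4603.2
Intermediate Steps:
96*(-48) + √(78 - 55) = -4608 + √23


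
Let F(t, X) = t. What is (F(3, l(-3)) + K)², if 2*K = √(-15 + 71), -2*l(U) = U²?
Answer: (3 + √14)² ≈ 45.450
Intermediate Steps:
l(U) = -U²/2
K = √14 (K = √(-15 + 71)/2 = √56/2 = (2*√14)/2 = √14 ≈ 3.7417)
(F(3, l(-3)) + K)² = (3 + √14)²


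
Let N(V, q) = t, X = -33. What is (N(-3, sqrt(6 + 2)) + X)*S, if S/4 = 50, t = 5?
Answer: -5600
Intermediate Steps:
S = 200 (S = 4*50 = 200)
N(V, q) = 5
(N(-3, sqrt(6 + 2)) + X)*S = (5 - 33)*200 = -28*200 = -5600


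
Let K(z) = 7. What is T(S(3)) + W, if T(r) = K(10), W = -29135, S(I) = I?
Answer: -29128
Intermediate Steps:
T(r) = 7
T(S(3)) + W = 7 - 29135 = -29128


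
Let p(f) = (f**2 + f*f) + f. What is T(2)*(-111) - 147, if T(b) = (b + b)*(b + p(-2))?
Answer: -3699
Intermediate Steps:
p(f) = f + 2*f**2 (p(f) = (f**2 + f**2) + f = 2*f**2 + f = f + 2*f**2)
T(b) = 2*b*(6 + b) (T(b) = (b + b)*(b - 2*(1 + 2*(-2))) = (2*b)*(b - 2*(1 - 4)) = (2*b)*(b - 2*(-3)) = (2*b)*(b + 6) = (2*b)*(6 + b) = 2*b*(6 + b))
T(2)*(-111) - 147 = (2*2*(6 + 2))*(-111) - 147 = (2*2*8)*(-111) - 147 = 32*(-111) - 147 = -3552 - 147 = -3699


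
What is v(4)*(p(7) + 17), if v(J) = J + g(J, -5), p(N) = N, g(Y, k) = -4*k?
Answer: 576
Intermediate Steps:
v(J) = 20 + J (v(J) = J - 4*(-5) = J + 20 = 20 + J)
v(4)*(p(7) + 17) = (20 + 4)*(7 + 17) = 24*24 = 576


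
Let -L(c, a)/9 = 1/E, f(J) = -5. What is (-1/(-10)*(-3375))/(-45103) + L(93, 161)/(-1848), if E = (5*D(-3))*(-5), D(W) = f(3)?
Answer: 26122809/3472931000 ≈ 0.0075218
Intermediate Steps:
D(W) = -5
E = 125 (E = (5*(-5))*(-5) = -25*(-5) = 125)
L(c, a) = -9/125
(-1/(-10)*(-3375))/(-45103) + L(93, 161)/(-1848) = (-1/(-10)*(-3375))/(-45103) - 9/125/(-1848) = (-1*(-⅒)*(-3375))*(-1/45103) - 9/125*(-1/1848) = ((⅒)*(-3375))*(-1/45103) + 3/77000 = -675/2*(-1/45103) + 3/77000 = 675/90206 + 3/77000 = 26122809/3472931000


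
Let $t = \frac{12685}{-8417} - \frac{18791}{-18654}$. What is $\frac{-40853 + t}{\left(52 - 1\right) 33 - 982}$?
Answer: $- \frac{6414437324597}{110064513318} \approx -58.279$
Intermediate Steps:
$t = - \frac{78462143}{157010718}$ ($t = 12685 \left(- \frac{1}{8417}\right) - - \frac{18791}{18654} = - \frac{12685}{8417} + \frac{18791}{18654} = - \frac{78462143}{157010718} \approx -0.49972$)
$\frac{-40853 + t}{\left(52 - 1\right) 33 - 982} = \frac{-40853 - \frac{78462143}{157010718}}{\left(52 - 1\right) 33 - 982} = - \frac{6414437324597}{157010718 \left(51 \cdot 33 - 982\right)} = - \frac{6414437324597}{157010718 \left(1683 - 982\right)} = - \frac{6414437324597}{157010718 \cdot 701} = \left(- \frac{6414437324597}{157010718}\right) \frac{1}{701} = - \frac{6414437324597}{110064513318}$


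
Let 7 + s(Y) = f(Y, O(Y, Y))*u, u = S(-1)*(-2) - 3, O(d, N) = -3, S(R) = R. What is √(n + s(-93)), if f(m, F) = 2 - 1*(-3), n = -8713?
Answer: 5*I*√349 ≈ 93.408*I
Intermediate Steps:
f(m, F) = 5 (f(m, F) = 2 + 3 = 5)
u = -1 (u = -1*(-2) - 3 = 2 - 3 = -1)
s(Y) = -12 (s(Y) = -7 + 5*(-1) = -7 - 5 = -12)
√(n + s(-93)) = √(-8713 - 12) = √(-8725) = 5*I*√349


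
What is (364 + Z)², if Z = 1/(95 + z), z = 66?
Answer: 3434546025/25921 ≈ 1.3250e+5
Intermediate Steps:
Z = 1/161 (Z = 1/(95 + 66) = 1/161 ≈ 0.0062112)
(364 + Z)² = (364 + 1/161)² = (58605/161)² = 3434546025/25921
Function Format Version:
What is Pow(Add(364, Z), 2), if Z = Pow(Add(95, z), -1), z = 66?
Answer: Rational(3434546025, 25921) ≈ 1.3250e+5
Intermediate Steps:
Z = Rational(1, 161) (Z = Pow(Add(95, 66), -1) = Pow(161, -1) = Rational(1, 161) ≈ 0.0062112)
Pow(Add(364, Z), 2) = Pow(Add(364, Rational(1, 161)), 2) = Pow(Rational(58605, 161), 2) = Rational(3434546025, 25921)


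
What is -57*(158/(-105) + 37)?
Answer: -70813/35 ≈ -2023.2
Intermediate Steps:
-57*(158/(-105) + 37) = -57*(158*(-1/105) + 37) = -57*(-158/105 + 37) = -57*3727/105 = -70813/35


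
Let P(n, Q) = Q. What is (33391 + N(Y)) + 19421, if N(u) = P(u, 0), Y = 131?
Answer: 52812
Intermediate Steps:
N(u) = 0
(33391 + N(Y)) + 19421 = (33391 + 0) + 19421 = 33391 + 19421 = 52812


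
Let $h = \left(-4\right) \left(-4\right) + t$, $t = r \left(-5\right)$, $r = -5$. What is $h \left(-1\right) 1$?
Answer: $-41$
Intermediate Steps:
$t = 25$ ($t = \left(-5\right) \left(-5\right) = 25$)
$h = 41$ ($h = \left(-4\right) \left(-4\right) + 25 = 16 + 25 = 41$)
$h \left(-1\right) 1 = 41 \left(-1\right) 1 = \left(-41\right) 1 = -41$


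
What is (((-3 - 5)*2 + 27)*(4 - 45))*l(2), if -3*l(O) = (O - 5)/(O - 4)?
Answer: 451/2 ≈ 225.50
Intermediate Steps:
l(O) = -(-5 + O)/(3*(-4 + O)) (l(O) = -(O - 5)/(3*(O - 4)) = -(-5 + O)/(3*(-4 + O)))
(((-3 - 5)*2 + 27)*(4 - 45))*l(2) = (((-3 - 5)*2 + 27)*(4 - 45))*((5 - 1*2)/(3*(-4 + 2))) = ((-8*2 + 27)*(-41))*((1/3)*(5 - 2)/(-2)) = ((-16 + 27)*(-41))*((1/3)*(-1/2)*3) = (11*(-41))*(-1/2) = -451*(-1/2) = 451/2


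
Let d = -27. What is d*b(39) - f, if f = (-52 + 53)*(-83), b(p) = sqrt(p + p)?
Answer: 83 - 27*sqrt(78) ≈ -155.46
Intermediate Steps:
b(p) = sqrt(2)*sqrt(p) (b(p) = sqrt(2*p) = sqrt(2)*sqrt(p))
f = -83 (f = 1*(-83) = -83)
d*b(39) - f = -27*sqrt(2)*sqrt(39) - 1*(-83) = -27*sqrt(78) + 83 = 83 - 27*sqrt(78)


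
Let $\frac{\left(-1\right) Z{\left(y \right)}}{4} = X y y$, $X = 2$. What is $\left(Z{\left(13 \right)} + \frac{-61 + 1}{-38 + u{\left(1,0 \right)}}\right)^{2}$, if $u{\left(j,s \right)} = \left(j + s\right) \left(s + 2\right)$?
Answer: $\frac{16410601}{9} \approx 1.8234 \cdot 10^{6}$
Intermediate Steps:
$Z{\left(y \right)} = - 8 y^{2}$ ($Z{\left(y \right)} = - 4 \cdot 2 y y = - 4 \cdot 2 y^{2} = - 8 y^{2}$)
$u{\left(j,s \right)} = \left(2 + s\right) \left(j + s\right)$ ($u{\left(j,s \right)} = \left(j + s\right) \left(2 + s\right) = \left(2 + s\right) \left(j + s\right)$)
$\left(Z{\left(13 \right)} + \frac{-61 + 1}{-38 + u{\left(1,0 \right)}}\right)^{2} = \left(- 8 \cdot 13^{2} + \frac{-61 + 1}{-38 + \left(0^{2} + 2 \cdot 1 + 2 \cdot 0 + 1 \cdot 0\right)}\right)^{2} = \left(\left(-8\right) 169 - \frac{60}{-38 + \left(0 + 2 + 0 + 0\right)}\right)^{2} = \left(-1352 - \frac{60}{-38 + 2}\right)^{2} = \left(-1352 - \frac{60}{-36}\right)^{2} = \left(-1352 - - \frac{5}{3}\right)^{2} = \left(-1352 + \frac{5}{3}\right)^{2} = \left(- \frac{4051}{3}\right)^{2} = \frac{16410601}{9}$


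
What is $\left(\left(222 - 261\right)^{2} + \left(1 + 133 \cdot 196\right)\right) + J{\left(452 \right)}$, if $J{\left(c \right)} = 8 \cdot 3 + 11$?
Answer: $27625$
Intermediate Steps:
$J{\left(c \right)} = 35$ ($J{\left(c \right)} = 24 + 11 = 35$)
$\left(\left(222 - 261\right)^{2} + \left(1 + 133 \cdot 196\right)\right) + J{\left(452 \right)} = \left(\left(222 - 261\right)^{2} + \left(1 + 133 \cdot 196\right)\right) + 35 = \left(\left(-39\right)^{2} + \left(1 + 26068\right)\right) + 35 = \left(1521 + 26069\right) + 35 = 27590 + 35 = 27625$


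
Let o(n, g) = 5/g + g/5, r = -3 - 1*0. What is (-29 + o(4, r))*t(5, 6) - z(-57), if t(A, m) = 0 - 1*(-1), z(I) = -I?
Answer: -1324/15 ≈ -88.267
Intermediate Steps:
r = -3 (r = -3 + 0 = -3)
t(A, m) = 1 (t(A, m) = 0 + 1 = 1)
o(n, g) = 5/g + g/5 (o(n, g) = 5/g + g*(⅕) = 5/g + g/5)
(-29 + o(4, r))*t(5, 6) - z(-57) = (-29 + (5/(-3) + (⅕)*(-3)))*1 - (-1)*(-57) = (-29 + (5*(-⅓) - ⅗))*1 - 1*57 = (-29 + (-5/3 - ⅗))*1 - 57 = (-29 - 34/15)*1 - 57 = -469/15*1 - 57 = -469/15 - 57 = -1324/15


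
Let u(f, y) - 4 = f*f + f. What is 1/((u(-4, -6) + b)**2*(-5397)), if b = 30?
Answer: -1/11420052 ≈ -8.7565e-8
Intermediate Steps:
u(f, y) = 4 + f + f**2 (u(f, y) = 4 + (f*f + f) = 4 + (f**2 + f) = 4 + (f + f**2) = 4 + f + f**2)
1/((u(-4, -6) + b)**2*(-5397)) = 1/(((4 - 4 + (-4)**2) + 30)**2*(-5397)) = -1/5397/((4 - 4 + 16) + 30)**2 = -1/5397/(16 + 30)**2 = -1/5397/46**2 = -1/5397/2116 = (1/2116)*(-1/5397) = -1/11420052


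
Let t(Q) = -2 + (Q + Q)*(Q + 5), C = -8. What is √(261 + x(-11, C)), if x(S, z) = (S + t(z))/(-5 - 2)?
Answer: 16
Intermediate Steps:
t(Q) = -2 + 2*Q*(5 + Q) (t(Q) = -2 + (2*Q)*(5 + Q) = -2 + 2*Q*(5 + Q))
x(S, z) = 2/7 - 10*z/7 - 2*z²/7 - S/7 (x(S, z) = (S + (-2 + 2*z² + 10*z))/(-5 - 2) = (-2 + S + 2*z² + 10*z)/(-7) = (-2 + S + 2*z² + 10*z)*(-⅐) = 2/7 - 10*z/7 - 2*z²/7 - S/7)
√(261 + x(-11, C)) = √(261 + (2/7 - 10/7*(-8) - 2/7*(-8)² - ⅐*(-11))) = √(261 + (2/7 + 80/7 - 2/7*64 + 11/7)) = √(261 + (2/7 + 80/7 - 128/7 + 11/7)) = √(261 - 5) = √256 = 16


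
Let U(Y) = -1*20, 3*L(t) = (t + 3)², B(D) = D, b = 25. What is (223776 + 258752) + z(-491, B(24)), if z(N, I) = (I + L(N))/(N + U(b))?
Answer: 739477208/1533 ≈ 4.8237e+5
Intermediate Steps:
L(t) = (3 + t)²/3 (L(t) = (t + 3)²/3 = (3 + t)²/3)
U(Y) = -20
z(N, I) = (I + (3 + N)²/3)/(-20 + N) (z(N, I) = (I + (3 + N)²/3)/(N - 20) = (I + (3 + N)²/3)/(-20 + N))
(223776 + 258752) + z(-491, B(24)) = (223776 + 258752) + (24 + (3 - 491)²/3)/(-20 - 491) = 482528 + (24 + (⅓)*(-488)²)/(-511) = 482528 - (24 + (⅓)*238144)/511 = 482528 - (24 + 238144/3)/511 = 482528 - 1/511*238216/3 = 482528 - 238216/1533 = 739477208/1533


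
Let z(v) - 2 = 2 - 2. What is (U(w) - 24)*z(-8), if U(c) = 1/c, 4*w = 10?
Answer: -236/5 ≈ -47.200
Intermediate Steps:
z(v) = 2 (z(v) = 2 + (2 - 2) = 2 + 0 = 2)
w = 5/2 (w = (1/4)*10 = 5/2 ≈ 2.5000)
(U(w) - 24)*z(-8) = (1/(5/2) - 24)*2 = (2/5 - 24)*2 = -118/5*2 = -236/5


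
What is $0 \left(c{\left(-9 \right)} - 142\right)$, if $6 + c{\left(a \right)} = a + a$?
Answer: $0$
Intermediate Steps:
$c{\left(a \right)} = -6 + 2 a$ ($c{\left(a \right)} = -6 + \left(a + a\right) = -6 + 2 a$)
$0 \left(c{\left(-9 \right)} - 142\right) = 0 \left(\left(-6 + 2 \left(-9\right)\right) - 142\right) = 0 \left(\left(-6 - 18\right) - 142\right) = 0 \left(-24 - 142\right) = 0 \left(-166\right) = 0$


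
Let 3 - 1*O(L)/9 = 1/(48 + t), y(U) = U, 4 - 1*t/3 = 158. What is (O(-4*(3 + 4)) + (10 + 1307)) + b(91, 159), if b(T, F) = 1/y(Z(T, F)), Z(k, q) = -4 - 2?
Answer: 92726/69 ≈ 1343.9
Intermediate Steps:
t = -462 (t = 12 - 3*158 = 12 - 474 = -462)
Z(k, q) = -6
O(L) = 1243/46 (O(L) = 27 - 9/(48 - 462) = 27 - 9/(-414) = 27 - 9*(-1/414) = 27 + 1/46 = 1243/46)
b(T, F) = -⅙ (b(T, F) = 1/(-6) = -⅙)
(O(-4*(3 + 4)) + (10 + 1307)) + b(91, 159) = (1243/46 + (10 + 1307)) - ⅙ = (1243/46 + 1317) - ⅙ = 61825/46 - ⅙ = 92726/69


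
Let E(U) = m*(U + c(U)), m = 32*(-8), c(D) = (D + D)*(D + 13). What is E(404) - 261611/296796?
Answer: -25631017897451/296796 ≈ -8.6359e+7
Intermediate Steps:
c(D) = 2*D*(13 + D) (c(D) = (2*D)*(13 + D) = 2*D*(13 + D))
m = -256
E(U) = -256*U - 512*U*(13 + U) (E(U) = -256*(U + 2*U*(13 + U)) = -256*U - 512*U*(13 + U))
E(404) - 261611/296796 = 256*404*(-27 - 2*404) - 261611/296796 = 256*404*(-27 - 808) - 261611/296796 = 256*404*(-835) - 1*261611/296796 = -86359040 - 261611/296796 = -25631017897451/296796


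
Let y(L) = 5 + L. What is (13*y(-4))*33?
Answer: 429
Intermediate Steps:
(13*y(-4))*33 = (13*(5 - 4))*33 = (13*1)*33 = 13*33 = 429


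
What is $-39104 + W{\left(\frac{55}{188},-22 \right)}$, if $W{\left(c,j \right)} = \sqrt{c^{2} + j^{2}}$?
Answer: $-39104 + \frac{11 \sqrt{141401}}{188} \approx -39082.0$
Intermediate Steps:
$-39104 + W{\left(\frac{55}{188},-22 \right)} = -39104 + \sqrt{\left(\frac{55}{188}\right)^{2} + \left(-22\right)^{2}} = -39104 + \sqrt{\left(55 \cdot \frac{1}{188}\right)^{2} + 484} = -39104 + \sqrt{\left(\frac{55}{188}\right)^{2} + 484} = -39104 + \sqrt{\frac{3025}{35344} + 484} = -39104 + \sqrt{\frac{17109521}{35344}} = -39104 + \frac{11 \sqrt{141401}}{188}$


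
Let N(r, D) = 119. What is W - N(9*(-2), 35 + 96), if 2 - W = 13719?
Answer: -13836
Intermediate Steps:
W = -13717 (W = 2 - 1*13719 = 2 - 13719 = -13717)
W - N(9*(-2), 35 + 96) = -13717 - 1*119 = -13717 - 119 = -13836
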